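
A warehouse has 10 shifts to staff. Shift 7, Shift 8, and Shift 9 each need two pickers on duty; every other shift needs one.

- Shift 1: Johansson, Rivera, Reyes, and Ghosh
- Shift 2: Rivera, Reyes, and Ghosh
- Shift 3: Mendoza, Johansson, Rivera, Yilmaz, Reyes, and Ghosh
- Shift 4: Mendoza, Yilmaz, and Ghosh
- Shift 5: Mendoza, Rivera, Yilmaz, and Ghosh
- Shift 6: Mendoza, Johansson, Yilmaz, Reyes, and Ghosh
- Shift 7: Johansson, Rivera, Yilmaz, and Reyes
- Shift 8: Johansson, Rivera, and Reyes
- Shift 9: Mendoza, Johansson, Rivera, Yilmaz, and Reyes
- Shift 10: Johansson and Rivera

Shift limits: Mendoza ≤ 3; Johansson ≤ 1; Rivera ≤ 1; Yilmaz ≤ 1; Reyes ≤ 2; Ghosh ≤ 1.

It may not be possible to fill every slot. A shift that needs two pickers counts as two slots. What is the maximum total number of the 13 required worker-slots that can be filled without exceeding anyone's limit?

9

Total capacity across all pickers is 3+1+1+1+2+1 = 9, and 13 slots are needed, so at most 9 can be filled.
An assignment achieving 9: Shift 1→Reyes, Shift 2→Rivera, Shift 3→Ghosh, Shift 4→Mendoza, Shift 5→Mendoza, Shift 6→Mendoza, Shift 7→Yilmaz, Shift 8→Reyes, Shift 10→Johansson.
Loads: Mendoza 3/3, Johansson 1/1, Rivera 1/1, Yilmaz 1/1, Reyes 2/2, Ghosh 1/1.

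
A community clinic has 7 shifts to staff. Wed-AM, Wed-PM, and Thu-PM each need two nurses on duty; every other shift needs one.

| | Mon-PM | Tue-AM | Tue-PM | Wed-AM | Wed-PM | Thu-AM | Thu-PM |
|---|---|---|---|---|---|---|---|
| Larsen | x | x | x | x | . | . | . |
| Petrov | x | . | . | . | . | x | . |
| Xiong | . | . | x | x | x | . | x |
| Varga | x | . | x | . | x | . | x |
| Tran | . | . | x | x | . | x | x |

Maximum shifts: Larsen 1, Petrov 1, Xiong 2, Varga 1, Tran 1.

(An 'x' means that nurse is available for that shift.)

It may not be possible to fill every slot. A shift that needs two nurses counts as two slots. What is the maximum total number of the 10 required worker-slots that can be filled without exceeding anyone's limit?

6

Total capacity across all nurses is 1+1+2+1+1 = 6, and 10 slots are needed, so at most 6 can be filled.
An assignment achieving 6: Tue-AM→Larsen, Wed-AM→Xiong+Tran, Wed-PM→Xiong+Varga, Thu-AM→Petrov.
Loads: Larsen 1/1, Petrov 1/1, Xiong 2/2, Varga 1/1, Tran 1/1.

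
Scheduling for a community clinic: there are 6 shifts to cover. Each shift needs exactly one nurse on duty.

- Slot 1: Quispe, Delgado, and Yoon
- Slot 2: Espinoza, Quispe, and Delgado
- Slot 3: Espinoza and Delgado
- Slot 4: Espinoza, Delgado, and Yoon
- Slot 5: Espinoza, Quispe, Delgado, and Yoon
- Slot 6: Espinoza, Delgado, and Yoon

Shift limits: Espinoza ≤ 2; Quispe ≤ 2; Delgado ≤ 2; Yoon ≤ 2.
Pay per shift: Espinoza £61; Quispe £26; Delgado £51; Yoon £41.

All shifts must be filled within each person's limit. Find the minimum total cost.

Picking the cheapest available nurse for each shift independently would cost £211, but that ignores the shift limits.
An optimal schedule: Slot 1→Quispe, Slot 2→Quispe, Slot 3→Delgado, Slot 4→Yoon, Slot 5→Delgado, Slot 6→Yoon.
Total: 26 + 26 + 51 + 41 + 51 + 41 = £236.

£236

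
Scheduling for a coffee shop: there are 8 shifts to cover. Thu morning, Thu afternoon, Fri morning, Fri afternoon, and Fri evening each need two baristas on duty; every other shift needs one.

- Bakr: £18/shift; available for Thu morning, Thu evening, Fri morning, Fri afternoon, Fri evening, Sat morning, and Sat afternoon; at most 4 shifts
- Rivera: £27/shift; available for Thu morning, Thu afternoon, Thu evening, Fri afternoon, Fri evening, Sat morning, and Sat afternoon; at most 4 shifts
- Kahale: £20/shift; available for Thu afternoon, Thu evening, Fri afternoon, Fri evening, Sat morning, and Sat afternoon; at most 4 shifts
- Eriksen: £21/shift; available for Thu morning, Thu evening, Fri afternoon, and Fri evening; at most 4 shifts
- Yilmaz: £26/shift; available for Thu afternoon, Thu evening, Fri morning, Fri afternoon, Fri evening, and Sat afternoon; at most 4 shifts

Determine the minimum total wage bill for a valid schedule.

£267

Fri morning can only be covered by Bakr and Yilmaz, so that assignment is forced.
Picking the cheapest available barista for each shift independently would cost £259, but that ignores the shift limits.
An optimal schedule: Thu morning→Bakr+Eriksen, Thu afternoon→Kahale+Yilmaz, Thu evening→Kahale, Fri morning→Bakr+Yilmaz, Fri afternoon→Kahale+Eriksen, Fri evening→Kahale+Eriksen, Sat morning→Bakr, Sat afternoon→Bakr.
Total: 18 + 21 + 20 + 26 + 20 + 18 + 26 + 20 + 21 + 20 + 21 + 18 + 18 = £267.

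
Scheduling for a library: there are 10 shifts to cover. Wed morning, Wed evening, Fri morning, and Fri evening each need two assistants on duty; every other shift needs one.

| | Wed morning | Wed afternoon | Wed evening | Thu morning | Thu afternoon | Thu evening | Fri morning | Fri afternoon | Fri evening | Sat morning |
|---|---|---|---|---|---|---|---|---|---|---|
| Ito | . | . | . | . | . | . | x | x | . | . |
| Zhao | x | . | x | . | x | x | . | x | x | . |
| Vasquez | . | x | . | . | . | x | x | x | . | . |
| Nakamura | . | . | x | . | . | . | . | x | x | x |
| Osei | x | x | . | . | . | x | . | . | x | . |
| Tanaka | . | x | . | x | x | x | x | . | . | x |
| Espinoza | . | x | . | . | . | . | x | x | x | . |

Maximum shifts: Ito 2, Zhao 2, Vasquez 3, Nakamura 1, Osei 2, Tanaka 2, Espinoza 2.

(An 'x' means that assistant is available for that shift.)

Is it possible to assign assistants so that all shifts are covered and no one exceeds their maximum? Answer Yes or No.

No

Total capacity is 14 and 14 slots are needed, so capacity alone doesn't rule it out.
Shifts {Wed morning, Wed evening, Thu morning, Thu afternoon, Sat morning} need 7 worker-slots in total, but the assistants available for any of those shifts (Zhao, Nakamura, Osei, and Tanaka) can supply at most 6 among them. So no valid schedule exists.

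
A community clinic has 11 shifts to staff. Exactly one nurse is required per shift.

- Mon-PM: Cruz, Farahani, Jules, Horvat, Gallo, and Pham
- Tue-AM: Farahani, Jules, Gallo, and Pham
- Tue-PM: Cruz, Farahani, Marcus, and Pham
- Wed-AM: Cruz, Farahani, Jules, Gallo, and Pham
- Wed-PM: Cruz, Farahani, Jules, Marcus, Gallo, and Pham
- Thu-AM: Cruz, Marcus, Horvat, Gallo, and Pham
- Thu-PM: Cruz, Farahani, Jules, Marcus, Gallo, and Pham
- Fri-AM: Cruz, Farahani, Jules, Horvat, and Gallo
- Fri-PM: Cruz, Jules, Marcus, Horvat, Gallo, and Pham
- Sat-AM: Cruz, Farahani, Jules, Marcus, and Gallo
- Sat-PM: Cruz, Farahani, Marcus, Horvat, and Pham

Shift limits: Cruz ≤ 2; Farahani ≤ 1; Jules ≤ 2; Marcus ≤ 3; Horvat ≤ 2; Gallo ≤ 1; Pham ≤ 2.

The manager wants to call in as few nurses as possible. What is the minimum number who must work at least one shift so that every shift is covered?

11 slots to fill and no one can take more than 3, so at least ⌈11/3⌉ = 4 nurses are needed.
Any 4 nurses together have capacity at most 3+2+2+2 = 9 < 11 slots, so 4 can never suffice.
Cruz, Jules, Marcus, Horvat, and Pham alone can cover everything: Mon-PM→Horvat, Tue-AM→Jules, Tue-PM→Cruz, Wed-AM→Cruz, Wed-PM→Marcus, Thu-AM→Marcus, Thu-PM→Pham, Fri-AM→Jules, Fri-PM→Pham, Sat-AM→Marcus, Sat-PM→Horvat.

5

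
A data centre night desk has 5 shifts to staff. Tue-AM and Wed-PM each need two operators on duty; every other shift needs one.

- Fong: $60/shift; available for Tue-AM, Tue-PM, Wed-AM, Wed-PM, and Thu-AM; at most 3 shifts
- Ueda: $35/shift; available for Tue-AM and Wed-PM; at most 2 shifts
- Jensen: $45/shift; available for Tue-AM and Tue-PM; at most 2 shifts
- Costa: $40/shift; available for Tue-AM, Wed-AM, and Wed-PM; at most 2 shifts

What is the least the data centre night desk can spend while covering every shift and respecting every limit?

Thu-AM can only be covered by Fong, so that assignment is forced.
Picking the cheapest available operator for each shift independently would cost $295, but that ignores the shift limits.
An optimal schedule: Tue-AM→Ueda+Jensen, Tue-PM→Jensen, Wed-AM→Costa, Wed-PM→Ueda+Costa, Thu-AM→Fong.
Total: 35 + 45 + 45 + 40 + 35 + 40 + 60 = $300.

$300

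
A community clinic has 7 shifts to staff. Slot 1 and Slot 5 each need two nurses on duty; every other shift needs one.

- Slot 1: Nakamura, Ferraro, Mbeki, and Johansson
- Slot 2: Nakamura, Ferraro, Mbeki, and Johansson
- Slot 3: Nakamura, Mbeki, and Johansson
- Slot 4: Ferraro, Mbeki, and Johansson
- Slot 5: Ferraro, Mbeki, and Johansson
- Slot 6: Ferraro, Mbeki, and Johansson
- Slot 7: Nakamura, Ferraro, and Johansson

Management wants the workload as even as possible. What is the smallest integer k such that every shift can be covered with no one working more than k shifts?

3

With 4 nurses and 9 worker-slots to fill, someone must work at least ⌈9/4⌉ = 3 shifts, so k ≥ 3.
k = 3 works: Slot 1→Mbeki+Johansson, Slot 2→Nakamura, Slot 3→Nakamura, Slot 4→Ferraro, Slot 5→Ferraro+Mbeki, Slot 6→Ferraro, Slot 7→Nakamura.
Loads: Nakamura 3, Ferraro 3, Mbeki 2, Johansson 1 — all ≤ 3.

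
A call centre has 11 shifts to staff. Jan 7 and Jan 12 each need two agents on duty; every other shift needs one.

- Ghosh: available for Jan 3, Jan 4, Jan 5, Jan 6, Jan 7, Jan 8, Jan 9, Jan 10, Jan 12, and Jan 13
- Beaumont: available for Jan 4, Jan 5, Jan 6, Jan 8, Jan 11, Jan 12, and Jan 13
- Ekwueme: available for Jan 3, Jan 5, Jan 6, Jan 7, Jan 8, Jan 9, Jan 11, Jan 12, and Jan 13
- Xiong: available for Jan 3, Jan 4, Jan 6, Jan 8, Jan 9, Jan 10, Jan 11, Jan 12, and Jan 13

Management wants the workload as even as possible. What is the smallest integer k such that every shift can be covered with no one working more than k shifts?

With 4 agents and 13 worker-slots to fill, someone must work at least ⌈13/4⌉ = 4 shifts, so k ≥ 4.
k = 4 works: Jan 3→Ghosh, Jan 4→Ghosh, Jan 5→Beaumont, Jan 6→Beaumont, Jan 7→Ghosh+Ekwueme, Jan 8→Beaumont, Jan 9→Ekwueme, Jan 10→Ghosh, Jan 11→Beaumont, Jan 12→Ekwueme+Xiong, Jan 13→Ekwueme.
Loads: Ghosh 4, Beaumont 4, Ekwueme 4, Xiong 1 — all ≤ 4.

4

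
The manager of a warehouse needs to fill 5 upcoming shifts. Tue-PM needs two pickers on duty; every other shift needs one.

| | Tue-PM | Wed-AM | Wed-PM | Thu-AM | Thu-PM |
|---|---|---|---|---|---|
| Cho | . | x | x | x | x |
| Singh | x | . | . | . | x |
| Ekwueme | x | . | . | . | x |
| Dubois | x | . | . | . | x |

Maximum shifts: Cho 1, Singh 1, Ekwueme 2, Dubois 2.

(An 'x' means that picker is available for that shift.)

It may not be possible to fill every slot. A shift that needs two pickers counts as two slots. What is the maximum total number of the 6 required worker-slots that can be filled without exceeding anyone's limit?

4

Total capacity across all pickers is 1+1+2+2 = 6, and 6 slots are needed, so at most 6 can be filled.
Shifts {Wed-AM, Wed-PM} need 2 slots but only Cho are available for them, supplying at most 1 — so at least 1 slot must go unfilled.
An assignment achieving 4: Tue-PM→Singh+Ekwueme, Wed-AM→Cho, Thu-PM→Ekwueme.
Loads: Cho 1/1, Singh 1/1, Ekwueme 2/2, Dubois 0/2.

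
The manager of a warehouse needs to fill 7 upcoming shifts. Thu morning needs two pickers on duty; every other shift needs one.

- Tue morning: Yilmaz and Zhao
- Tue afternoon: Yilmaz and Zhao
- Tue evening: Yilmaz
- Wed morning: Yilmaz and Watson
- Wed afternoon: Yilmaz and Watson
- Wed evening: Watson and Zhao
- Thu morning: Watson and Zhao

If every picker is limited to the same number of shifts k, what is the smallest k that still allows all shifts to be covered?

3

With 3 pickers and 8 worker-slots to fill, someone must work at least ⌈8/3⌉ = 3 shifts, so k ≥ 3.
k = 3 works: Tue morning→Yilmaz, Tue afternoon→Yilmaz, Tue evening→Yilmaz, Wed morning→Watson, Wed afternoon→Watson, Wed evening→Zhao, Thu morning→Watson+Zhao.
Loads: Yilmaz 3, Watson 3, Zhao 2 — all ≤ 3.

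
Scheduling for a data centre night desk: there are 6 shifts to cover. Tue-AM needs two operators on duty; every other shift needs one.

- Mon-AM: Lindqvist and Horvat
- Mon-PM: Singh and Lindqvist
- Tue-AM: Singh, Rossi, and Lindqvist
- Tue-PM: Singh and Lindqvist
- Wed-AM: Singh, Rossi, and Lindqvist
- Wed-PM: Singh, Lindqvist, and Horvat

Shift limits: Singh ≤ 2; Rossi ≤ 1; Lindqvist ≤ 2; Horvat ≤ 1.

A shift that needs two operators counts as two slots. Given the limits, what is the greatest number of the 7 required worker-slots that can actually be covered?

Total capacity across all operators is 2+1+2+1 = 6, and 7 slots are needed, so at most 6 can be filled.
An assignment achieving 6: Mon-AM→Lindqvist, Mon-PM→Singh, Tue-AM→Rossi+Lindqvist, Tue-PM→Singh, Wed-PM→Horvat.
Loads: Singh 2/2, Rossi 1/1, Lindqvist 2/2, Horvat 1/1.

6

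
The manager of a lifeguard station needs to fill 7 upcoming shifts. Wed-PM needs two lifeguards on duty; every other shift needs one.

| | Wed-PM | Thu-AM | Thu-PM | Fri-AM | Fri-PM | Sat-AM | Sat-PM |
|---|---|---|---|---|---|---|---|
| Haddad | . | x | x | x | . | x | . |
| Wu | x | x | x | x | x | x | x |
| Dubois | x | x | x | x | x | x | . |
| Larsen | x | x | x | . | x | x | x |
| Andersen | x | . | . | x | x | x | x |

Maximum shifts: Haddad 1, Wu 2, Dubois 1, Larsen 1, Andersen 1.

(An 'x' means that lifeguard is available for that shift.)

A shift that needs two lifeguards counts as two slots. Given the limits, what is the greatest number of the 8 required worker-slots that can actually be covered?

Total capacity across all lifeguards is 1+2+1+1+1 = 6, and 8 slots are needed, so at most 6 can be filled.
An assignment achieving 6: Wed-PM→Wu+Dubois, Thu-AM→Haddad, Thu-PM→Larsen, Fri-AM→Andersen, Sat-PM→Wu.
Loads: Haddad 1/1, Wu 2/2, Dubois 1/1, Larsen 1/1, Andersen 1/1.

6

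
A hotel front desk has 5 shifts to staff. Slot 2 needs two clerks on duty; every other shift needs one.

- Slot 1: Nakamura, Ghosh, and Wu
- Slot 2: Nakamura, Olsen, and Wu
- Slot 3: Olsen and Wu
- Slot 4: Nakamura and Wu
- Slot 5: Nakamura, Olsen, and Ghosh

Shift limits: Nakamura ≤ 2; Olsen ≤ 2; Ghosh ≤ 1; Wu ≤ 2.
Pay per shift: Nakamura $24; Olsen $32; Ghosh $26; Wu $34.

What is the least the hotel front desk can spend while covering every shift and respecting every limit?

$172

Picking the cheapest available clerk for each shift independently would cost $160, but that ignores the shift limits.
An optimal schedule: Slot 1→Nakamura, Slot 2→Olsen+Wu, Slot 3→Olsen, Slot 4→Nakamura, Slot 5→Ghosh.
Total: 24 + 32 + 34 + 32 + 24 + 26 = $172.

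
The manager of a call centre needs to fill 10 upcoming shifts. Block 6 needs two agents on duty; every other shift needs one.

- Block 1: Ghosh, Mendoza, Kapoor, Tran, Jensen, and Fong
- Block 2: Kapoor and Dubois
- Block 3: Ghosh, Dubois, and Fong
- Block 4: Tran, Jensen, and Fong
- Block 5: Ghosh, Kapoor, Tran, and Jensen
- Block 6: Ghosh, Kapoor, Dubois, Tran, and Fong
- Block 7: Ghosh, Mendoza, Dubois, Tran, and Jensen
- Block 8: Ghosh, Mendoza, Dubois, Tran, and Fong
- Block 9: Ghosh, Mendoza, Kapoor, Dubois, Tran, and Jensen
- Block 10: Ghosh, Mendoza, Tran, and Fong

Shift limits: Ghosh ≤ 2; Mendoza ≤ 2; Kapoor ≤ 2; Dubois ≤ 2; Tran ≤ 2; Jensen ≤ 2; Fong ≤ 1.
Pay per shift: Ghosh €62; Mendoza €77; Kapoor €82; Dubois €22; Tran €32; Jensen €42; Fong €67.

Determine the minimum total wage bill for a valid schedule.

€537

Picking the cheapest available agent for each shift independently would cost €292, but that ignores the shift limits.
An optimal schedule: Block 1→Jensen, Block 2→Dubois, Block 3→Dubois, Block 4→Tran, Block 5→Tran, Block 6→Ghosh+Fong, Block 7→Jensen, Block 8→Mendoza, Block 9→Mendoza, Block 10→Ghosh.
Total: 42 + 22 + 22 + 32 + 32 + 62 + 67 + 42 + 77 + 77 + 62 = €537.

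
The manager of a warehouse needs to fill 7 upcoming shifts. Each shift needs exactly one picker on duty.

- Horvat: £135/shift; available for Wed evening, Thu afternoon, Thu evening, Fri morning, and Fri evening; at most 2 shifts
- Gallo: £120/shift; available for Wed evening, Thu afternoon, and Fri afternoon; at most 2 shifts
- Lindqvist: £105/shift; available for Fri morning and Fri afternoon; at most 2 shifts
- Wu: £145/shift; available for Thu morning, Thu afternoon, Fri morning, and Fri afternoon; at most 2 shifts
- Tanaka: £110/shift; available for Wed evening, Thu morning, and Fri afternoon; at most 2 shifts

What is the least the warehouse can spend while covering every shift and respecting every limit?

£820

Thu evening can only be covered by Horvat, so that assignment is forced.
Fri evening can only be covered by Horvat, so that assignment is forced.
Picking the cheapest available picker for each shift independently would cost £820, and that bound is achievable.
An optimal schedule: Wed evening→Tanaka, Thu morning→Tanaka, Thu afternoon→Gallo, Thu evening→Horvat, Fri morning→Lindqvist, Fri afternoon→Lindqvist, Fri evening→Horvat.
Total: 110 + 110 + 120 + 135 + 105 + 105 + 135 = £820.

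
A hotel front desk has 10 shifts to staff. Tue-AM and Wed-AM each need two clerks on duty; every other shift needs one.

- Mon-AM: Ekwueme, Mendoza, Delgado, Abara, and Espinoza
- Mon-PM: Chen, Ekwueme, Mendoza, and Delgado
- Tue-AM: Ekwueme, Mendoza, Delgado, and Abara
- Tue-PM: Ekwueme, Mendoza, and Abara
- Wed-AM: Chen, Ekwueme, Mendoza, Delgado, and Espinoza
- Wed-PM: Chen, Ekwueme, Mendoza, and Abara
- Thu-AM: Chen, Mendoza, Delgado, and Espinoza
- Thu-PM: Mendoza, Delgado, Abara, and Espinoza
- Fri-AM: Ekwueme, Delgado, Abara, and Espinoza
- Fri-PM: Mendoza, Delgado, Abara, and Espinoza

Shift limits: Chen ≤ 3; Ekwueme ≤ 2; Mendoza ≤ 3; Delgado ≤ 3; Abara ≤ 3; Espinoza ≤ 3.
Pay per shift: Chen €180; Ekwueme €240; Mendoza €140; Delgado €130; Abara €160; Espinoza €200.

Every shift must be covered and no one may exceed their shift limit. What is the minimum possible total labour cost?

Picking the cheapest available clerk for each shift independently would cost €1600, but that ignores the shift limits.
An optimal schedule: Mon-AM→Abara, Mon-PM→Delgado, Tue-AM→Mendoza+Abara, Tue-PM→Mendoza, Wed-AM→Mendoza+Chen, Wed-PM→Chen, Thu-AM→Chen, Thu-PM→Delgado, Fri-AM→Delgado, Fri-PM→Abara.
Total: 160 + 130 + 140 + 160 + 140 + 140 + 180 + 180 + 180 + 130 + 130 + 160 = €1830.

€1830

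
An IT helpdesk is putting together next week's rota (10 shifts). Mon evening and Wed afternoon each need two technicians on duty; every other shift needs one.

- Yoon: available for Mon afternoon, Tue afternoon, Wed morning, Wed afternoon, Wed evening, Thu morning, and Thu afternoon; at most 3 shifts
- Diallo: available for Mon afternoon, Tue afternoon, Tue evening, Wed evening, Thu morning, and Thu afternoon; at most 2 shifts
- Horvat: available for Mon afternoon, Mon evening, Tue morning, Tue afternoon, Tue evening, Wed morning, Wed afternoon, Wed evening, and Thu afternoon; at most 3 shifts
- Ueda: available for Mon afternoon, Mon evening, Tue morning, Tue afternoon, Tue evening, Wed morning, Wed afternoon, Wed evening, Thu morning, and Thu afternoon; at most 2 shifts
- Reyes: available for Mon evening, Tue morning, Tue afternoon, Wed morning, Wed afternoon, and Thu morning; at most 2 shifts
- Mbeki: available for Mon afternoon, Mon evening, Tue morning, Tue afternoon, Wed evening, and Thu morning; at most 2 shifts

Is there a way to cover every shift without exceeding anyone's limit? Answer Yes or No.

One valid schedule: Mon afternoon→Yoon, Mon evening→Horvat+Ueda, Tue morning→Horvat, Tue afternoon→Reyes, Tue evening→Diallo, Wed morning→Yoon, Wed afternoon→Horvat+Reyes, Wed evening→Diallo, Thu morning→Ueda, Thu afternoon→Yoon.
Loads: Yoon 3/3, Diallo 2/2, Horvat 3/3, Ueda 2/2, Reyes 2/2, Mbeki 0/2 — all within limits.

Yes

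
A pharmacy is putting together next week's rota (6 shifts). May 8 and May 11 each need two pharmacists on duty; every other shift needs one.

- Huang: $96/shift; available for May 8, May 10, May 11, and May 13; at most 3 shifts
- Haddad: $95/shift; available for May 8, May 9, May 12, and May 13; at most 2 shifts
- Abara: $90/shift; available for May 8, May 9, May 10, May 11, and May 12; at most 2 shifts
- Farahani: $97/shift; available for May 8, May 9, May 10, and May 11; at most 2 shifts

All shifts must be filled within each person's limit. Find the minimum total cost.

$755

Picking the cheapest available pharmacist for each shift independently would cost $736, but that ignores the shift limits.
An optimal schedule: May 8→Abara+Farahani, May 9→Haddad, May 10→Huang, May 11→Huang+Abara, May 12→Haddad, May 13→Huang.
Total: 90 + 97 + 95 + 96 + 96 + 90 + 95 + 96 = $755.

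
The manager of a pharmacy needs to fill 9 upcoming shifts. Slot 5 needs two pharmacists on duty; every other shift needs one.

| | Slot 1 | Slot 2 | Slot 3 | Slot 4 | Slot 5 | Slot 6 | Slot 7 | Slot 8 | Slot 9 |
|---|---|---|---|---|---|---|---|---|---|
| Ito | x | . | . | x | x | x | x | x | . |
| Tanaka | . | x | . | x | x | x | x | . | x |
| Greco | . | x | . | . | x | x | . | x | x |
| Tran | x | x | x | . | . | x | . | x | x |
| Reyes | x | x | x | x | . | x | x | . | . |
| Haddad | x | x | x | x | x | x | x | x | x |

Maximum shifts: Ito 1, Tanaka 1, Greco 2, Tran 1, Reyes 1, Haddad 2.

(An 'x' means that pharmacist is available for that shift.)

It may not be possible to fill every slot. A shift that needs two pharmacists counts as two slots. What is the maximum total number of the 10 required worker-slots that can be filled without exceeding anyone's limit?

Total capacity across all pharmacists is 1+1+2+1+1+2 = 8, and 10 slots are needed, so at most 8 can be filled.
An assignment achieving 8: Slot 1→Ito, Slot 3→Tran, Slot 4→Tanaka, Slot 5→Greco+Haddad, Slot 7→Reyes, Slot 8→Greco, Slot 9→Haddad.
Loads: Ito 1/1, Tanaka 1/1, Greco 2/2, Tran 1/1, Reyes 1/1, Haddad 2/2.

8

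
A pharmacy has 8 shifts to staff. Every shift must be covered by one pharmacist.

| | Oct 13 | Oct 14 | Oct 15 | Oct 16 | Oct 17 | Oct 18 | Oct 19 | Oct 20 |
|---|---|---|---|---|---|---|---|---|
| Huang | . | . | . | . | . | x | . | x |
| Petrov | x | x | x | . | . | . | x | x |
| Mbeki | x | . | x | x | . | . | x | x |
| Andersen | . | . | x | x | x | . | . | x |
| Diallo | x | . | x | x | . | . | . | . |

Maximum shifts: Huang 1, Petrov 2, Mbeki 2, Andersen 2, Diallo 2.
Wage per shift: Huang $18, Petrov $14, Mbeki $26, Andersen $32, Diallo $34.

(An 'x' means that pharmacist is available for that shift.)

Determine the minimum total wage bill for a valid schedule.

$196

Oct 14 can only be covered by Petrov, so that assignment is forced.
Oct 17 can only be covered by Andersen, so that assignment is forced.
Oct 18 can only be covered by Huang, so that assignment is forced.
Picking the cheapest available pharmacist for each shift independently would cost $146, but that ignores the shift limits.
An optimal schedule: Oct 13→Mbeki, Oct 14→Petrov, Oct 15→Diallo, Oct 16→Mbeki, Oct 17→Andersen, Oct 18→Huang, Oct 19→Petrov, Oct 20→Andersen.
Total: 26 + 14 + 34 + 26 + 32 + 18 + 14 + 32 = $196.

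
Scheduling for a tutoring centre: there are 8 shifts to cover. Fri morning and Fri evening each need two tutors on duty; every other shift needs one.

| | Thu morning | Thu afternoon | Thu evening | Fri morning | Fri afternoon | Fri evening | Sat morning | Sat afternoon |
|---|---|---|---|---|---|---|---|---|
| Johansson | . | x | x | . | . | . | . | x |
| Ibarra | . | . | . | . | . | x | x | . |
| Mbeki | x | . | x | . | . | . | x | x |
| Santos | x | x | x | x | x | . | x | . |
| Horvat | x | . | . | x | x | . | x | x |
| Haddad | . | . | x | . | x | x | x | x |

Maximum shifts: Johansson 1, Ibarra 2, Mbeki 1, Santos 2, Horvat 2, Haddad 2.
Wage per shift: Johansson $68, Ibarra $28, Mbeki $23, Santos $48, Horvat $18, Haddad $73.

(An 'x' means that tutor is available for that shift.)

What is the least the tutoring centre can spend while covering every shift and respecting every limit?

Fri morning can only be covered by Santos and Horvat, so that assignment is forced.
Fri evening can only be covered by Ibarra and Haddad, so that assignment is forced.
Picking the cheapest available tutor for each shift independently would cost $310, but that ignores the shift limits.
An optimal schedule: Thu morning→Mbeki, Thu afternoon→Johansson, Thu evening→Haddad, Fri morning→Santos+Horvat, Fri afternoon→Santos, Fri evening→Ibarra+Haddad, Sat morning→Ibarra, Sat afternoon→Horvat.
Total: 23 + 68 + 73 + 48 + 18 + 48 + 28 + 73 + 28 + 18 = $425.

$425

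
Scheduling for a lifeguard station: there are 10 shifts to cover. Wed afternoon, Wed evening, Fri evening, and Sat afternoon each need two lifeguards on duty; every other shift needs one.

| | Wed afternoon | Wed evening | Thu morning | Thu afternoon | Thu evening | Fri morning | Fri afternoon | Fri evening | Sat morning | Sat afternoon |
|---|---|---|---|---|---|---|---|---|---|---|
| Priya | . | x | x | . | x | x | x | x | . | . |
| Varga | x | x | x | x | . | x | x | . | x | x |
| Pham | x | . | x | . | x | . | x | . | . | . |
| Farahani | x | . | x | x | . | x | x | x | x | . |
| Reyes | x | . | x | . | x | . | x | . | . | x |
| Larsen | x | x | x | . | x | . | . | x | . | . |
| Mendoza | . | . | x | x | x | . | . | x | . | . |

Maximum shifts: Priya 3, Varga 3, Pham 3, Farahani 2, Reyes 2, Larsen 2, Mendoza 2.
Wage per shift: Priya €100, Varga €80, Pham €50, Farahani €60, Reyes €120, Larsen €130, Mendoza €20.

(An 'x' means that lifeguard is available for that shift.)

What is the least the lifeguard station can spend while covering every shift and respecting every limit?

Sat afternoon can only be covered by Varga and Reyes, so that assignment is forced.
Picking the cheapest available lifeguard for each shift independently would cost €800, but that ignores the shift limits.
An optimal schedule: Wed afternoon→Pham+Varga, Wed evening→Varga+Priya, Thu morning→Priya, Thu afternoon→Mendoza, Thu evening→Pham, Fri morning→Farahani, Fri afternoon→Pham, Fri evening→Mendoza+Priya, Sat morning→Farahani, Sat afternoon→Varga+Reyes.
Total: 50 + 80 + 80 + 100 + 100 + 20 + 50 + 60 + 50 + 20 + 100 + 60 + 80 + 120 = €970.

€970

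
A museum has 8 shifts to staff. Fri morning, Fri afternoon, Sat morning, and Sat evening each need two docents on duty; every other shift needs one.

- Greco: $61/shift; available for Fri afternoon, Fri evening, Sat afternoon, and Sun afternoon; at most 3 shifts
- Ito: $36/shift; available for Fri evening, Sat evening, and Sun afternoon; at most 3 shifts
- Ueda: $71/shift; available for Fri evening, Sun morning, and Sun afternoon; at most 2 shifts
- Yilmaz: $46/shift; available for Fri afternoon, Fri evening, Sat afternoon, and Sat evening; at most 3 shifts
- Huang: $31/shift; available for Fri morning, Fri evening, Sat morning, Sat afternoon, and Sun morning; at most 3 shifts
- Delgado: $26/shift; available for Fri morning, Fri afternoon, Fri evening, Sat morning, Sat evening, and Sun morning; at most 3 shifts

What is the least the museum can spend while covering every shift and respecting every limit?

$417

Fri morning can only be covered by Huang and Delgado, so that assignment is forced.
Sat morning can only be covered by Huang and Delgado, so that assignment is forced.
Picking the cheapest available docent for each shift independently would cost $367, but that ignores the shift limits.
An optimal schedule: Fri morning→Delgado+Huang, Fri afternoon→Delgado+Yilmaz, Fri evening→Ito, Sat morning→Delgado+Huang, Sat afternoon→Yilmaz, Sat evening→Ito+Yilmaz, Sun morning→Huang, Sun afternoon→Ito.
Total: 26 + 31 + 26 + 46 + 36 + 26 + 31 + 46 + 36 + 46 + 31 + 36 = $417.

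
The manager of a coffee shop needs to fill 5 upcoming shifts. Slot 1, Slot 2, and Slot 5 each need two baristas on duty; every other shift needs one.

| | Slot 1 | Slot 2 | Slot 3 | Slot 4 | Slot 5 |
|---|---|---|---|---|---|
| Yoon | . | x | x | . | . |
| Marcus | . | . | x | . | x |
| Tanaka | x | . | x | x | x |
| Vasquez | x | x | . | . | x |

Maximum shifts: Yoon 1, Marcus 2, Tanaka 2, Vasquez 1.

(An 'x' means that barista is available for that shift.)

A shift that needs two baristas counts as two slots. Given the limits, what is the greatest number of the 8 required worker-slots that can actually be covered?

Total capacity across all baristas is 1+2+2+1 = 6, and 8 slots are needed, so at most 6 can be filled.
An assignment achieving 6: Slot 1→Tanaka+Vasquez, Slot 2→Yoon, Slot 3→Marcus, Slot 4→Tanaka, Slot 5→Marcus.
Loads: Yoon 1/1, Marcus 2/2, Tanaka 2/2, Vasquez 1/1.

6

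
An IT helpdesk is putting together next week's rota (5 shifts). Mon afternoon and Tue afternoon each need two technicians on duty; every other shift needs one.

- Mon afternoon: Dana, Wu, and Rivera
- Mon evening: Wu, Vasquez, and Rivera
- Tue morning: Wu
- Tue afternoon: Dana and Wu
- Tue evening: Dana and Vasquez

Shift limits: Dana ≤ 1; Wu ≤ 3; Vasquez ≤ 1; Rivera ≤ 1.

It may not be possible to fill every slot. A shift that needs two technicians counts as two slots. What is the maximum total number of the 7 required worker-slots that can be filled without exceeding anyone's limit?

Total capacity across all technicians is 1+3+1+1 = 6, and 7 slots are needed, so at most 6 can be filled.
An assignment achieving 6: Mon afternoon→Wu+Rivera, Tue morning→Wu, Tue afternoon→Dana+Wu, Tue evening→Vasquez.
Loads: Dana 1/1, Wu 3/3, Vasquez 1/1, Rivera 1/1.

6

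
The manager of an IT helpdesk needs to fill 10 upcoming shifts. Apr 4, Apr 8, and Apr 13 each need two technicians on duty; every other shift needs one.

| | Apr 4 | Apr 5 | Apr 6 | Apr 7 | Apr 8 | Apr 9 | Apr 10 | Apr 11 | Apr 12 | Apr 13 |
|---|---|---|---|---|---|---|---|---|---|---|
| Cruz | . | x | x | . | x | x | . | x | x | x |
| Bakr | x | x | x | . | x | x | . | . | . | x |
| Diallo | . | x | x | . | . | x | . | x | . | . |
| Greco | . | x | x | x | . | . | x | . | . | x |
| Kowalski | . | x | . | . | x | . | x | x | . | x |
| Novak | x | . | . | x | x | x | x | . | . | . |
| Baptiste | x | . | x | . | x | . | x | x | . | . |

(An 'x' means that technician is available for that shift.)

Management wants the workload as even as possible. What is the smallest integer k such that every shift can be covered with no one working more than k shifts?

With 7 technicians and 13 worker-slots to fill, someone must work at least ⌈13/7⌉ = 2 shifts, so k ≥ 2.
k = 2 works: Apr 4→Bakr+Novak, Apr 5→Diallo, Apr 6→Baptiste, Apr 7→Greco, Apr 8→Kowalski+Novak, Apr 9→Cruz, Apr 10→Greco, Apr 11→Diallo, Apr 12→Cruz, Apr 13→Bakr+Kowalski.
Loads: Cruz 2, Bakr 2, Diallo 2, Greco 2, Kowalski 2, Novak 2, Baptiste 1 — all ≤ 2.

2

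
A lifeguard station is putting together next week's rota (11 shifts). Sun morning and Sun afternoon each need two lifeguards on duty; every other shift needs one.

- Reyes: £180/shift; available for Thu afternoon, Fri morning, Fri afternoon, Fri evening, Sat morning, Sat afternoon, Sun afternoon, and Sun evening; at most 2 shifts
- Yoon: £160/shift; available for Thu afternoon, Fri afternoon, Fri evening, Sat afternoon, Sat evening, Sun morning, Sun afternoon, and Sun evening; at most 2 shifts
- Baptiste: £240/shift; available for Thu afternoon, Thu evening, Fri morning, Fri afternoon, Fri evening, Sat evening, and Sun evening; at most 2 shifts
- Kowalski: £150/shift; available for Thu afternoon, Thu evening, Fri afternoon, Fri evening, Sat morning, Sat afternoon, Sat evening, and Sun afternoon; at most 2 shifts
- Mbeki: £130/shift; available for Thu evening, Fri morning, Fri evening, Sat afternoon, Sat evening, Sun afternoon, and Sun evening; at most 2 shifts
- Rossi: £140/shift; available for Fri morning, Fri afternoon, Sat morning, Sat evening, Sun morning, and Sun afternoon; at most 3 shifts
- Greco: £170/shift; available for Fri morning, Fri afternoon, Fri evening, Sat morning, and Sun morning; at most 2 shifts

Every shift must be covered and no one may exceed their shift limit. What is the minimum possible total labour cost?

Picking the cheapest available lifeguard for each shift independently would cost £1780, but that ignores the shift limits.
An optimal schedule: Thu afternoon→Kowalski, Thu evening→Mbeki, Fri morning→Greco, Fri afternoon→Greco, Fri evening→Reyes, Sat morning→Rossi, Sat afternoon→Mbeki, Sat evening→Rossi, Sun morning→Rossi+Yoon, Sun afternoon→Kowalski+Reyes, Sun evening→Yoon.
Total: 150 + 130 + 170 + 170 + 180 + 140 + 130 + 140 + 140 + 160 + 150 + 180 + 160 = £2000.

£2000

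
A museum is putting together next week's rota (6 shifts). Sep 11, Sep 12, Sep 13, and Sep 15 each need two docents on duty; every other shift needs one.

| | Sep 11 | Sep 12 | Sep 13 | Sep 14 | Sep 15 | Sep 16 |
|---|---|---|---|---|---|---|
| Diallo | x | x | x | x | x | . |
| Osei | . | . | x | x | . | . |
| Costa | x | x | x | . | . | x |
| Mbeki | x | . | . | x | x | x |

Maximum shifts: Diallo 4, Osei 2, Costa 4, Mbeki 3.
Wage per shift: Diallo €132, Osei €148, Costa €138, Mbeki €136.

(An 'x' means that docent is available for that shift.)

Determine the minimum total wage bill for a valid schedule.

€1350

Sep 12 can only be covered by Diallo and Costa, so that assignment is forced.
Sep 15 can only be covered by Diallo and Mbeki, so that assignment is forced.
Picking the cheapest available docent for each shift independently would cost €1344, but that ignores the shift limits.
An optimal schedule: Sep 11→Diallo+Costa, Sep 12→Diallo+Costa, Sep 13→Diallo+Costa, Sep 14→Mbeki, Sep 15→Diallo+Mbeki, Sep 16→Mbeki.
Total: 132 + 138 + 132 + 138 + 132 + 138 + 136 + 132 + 136 + 136 = €1350.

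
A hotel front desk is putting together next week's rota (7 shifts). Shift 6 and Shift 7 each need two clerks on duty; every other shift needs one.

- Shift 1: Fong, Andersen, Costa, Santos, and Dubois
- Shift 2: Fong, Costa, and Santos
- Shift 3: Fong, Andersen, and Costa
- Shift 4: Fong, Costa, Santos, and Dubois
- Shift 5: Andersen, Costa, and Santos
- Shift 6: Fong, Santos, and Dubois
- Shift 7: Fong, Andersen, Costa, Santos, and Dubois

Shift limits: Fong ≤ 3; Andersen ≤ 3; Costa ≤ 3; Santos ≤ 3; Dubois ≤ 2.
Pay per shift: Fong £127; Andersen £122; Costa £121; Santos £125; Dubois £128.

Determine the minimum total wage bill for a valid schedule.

Picking the cheapest available clerk for each shift independently would cost £1100, but that ignores the shift limits.
An optimal schedule: Shift 1→Andersen, Shift 2→Costa, Shift 3→Costa, Shift 4→Costa, Shift 5→Andersen, Shift 6→Santos+Fong, Shift 7→Andersen+Santos.
Total: 122 + 121 + 121 + 121 + 122 + 125 + 127 + 122 + 125 = £1106.

£1106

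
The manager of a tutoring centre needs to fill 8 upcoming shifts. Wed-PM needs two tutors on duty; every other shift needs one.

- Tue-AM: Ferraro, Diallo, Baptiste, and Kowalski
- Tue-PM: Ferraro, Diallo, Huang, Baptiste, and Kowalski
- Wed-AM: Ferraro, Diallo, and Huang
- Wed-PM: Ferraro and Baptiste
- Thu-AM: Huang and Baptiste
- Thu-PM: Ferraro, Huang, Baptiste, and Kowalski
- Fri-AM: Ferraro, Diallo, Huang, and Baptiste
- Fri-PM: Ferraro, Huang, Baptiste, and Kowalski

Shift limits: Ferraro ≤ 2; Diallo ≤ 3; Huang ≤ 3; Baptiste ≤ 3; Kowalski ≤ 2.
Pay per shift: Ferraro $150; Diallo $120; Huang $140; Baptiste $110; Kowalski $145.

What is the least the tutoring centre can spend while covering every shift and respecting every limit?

$1120

Wed-PM can only be covered by Ferraro and Baptiste, so that assignment is forced.
Picking the cheapest available tutor for each shift independently would cost $1040, but that ignores the shift limits.
An optimal schedule: Tue-AM→Baptiste, Tue-PM→Diallo, Wed-AM→Diallo, Wed-PM→Baptiste+Ferraro, Thu-AM→Baptiste, Thu-PM→Huang, Fri-AM→Diallo, Fri-PM→Huang.
Total: 110 + 120 + 120 + 110 + 150 + 110 + 140 + 120 + 140 = $1120.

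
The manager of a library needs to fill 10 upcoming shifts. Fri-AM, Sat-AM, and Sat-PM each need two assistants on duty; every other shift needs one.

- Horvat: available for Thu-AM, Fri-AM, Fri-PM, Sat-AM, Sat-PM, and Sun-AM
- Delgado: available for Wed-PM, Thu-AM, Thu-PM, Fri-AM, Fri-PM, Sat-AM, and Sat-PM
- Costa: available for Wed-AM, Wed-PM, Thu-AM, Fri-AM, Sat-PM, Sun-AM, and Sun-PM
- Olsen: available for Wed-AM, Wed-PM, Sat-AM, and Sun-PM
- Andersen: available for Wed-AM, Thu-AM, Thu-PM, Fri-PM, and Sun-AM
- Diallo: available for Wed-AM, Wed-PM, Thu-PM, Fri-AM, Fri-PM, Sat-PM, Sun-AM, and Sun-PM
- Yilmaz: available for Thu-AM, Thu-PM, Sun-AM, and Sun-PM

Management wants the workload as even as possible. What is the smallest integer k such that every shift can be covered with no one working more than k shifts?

2

With 7 assistants and 13 worker-slots to fill, someone must work at least ⌈13/7⌉ = 2 shifts, so k ≥ 2.
k = 2 works: Wed-AM→Costa, Wed-PM→Delgado, Thu-AM→Yilmaz, Thu-PM→Andersen, Fri-AM→Horvat+Diallo, Fri-PM→Andersen, Sat-AM→Horvat+Delgado, Sat-PM→Costa+Diallo, Sun-AM→Yilmaz, Sun-PM→Olsen.
Loads: Horvat 2, Delgado 2, Costa 2, Olsen 1, Andersen 2, Diallo 2, Yilmaz 2 — all ≤ 2.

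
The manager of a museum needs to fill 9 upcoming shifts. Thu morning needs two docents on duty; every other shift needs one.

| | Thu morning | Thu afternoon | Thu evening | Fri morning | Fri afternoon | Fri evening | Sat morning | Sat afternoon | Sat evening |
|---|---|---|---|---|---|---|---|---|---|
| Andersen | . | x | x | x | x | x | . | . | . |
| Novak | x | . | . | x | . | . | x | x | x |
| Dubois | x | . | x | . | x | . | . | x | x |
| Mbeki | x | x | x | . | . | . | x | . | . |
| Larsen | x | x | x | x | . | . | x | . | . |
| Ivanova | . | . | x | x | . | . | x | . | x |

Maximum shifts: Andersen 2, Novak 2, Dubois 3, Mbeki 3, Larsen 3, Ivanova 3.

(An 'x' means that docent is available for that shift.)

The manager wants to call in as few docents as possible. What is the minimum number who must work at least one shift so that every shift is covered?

10 slots to fill and no one can take more than 3, so at least ⌈10/3⌉ = 4 docents are needed.
Andersen, Novak, Dubois, and Mbeki alone can cover everything: Thu morning→Dubois+Mbeki, Thu afternoon→Andersen, Thu evening→Mbeki, Fri morning→Novak, Fri afternoon→Dubois, Fri evening→Andersen, Sat morning→Mbeki, Sat afternoon→Novak, Sat evening→Dubois.

4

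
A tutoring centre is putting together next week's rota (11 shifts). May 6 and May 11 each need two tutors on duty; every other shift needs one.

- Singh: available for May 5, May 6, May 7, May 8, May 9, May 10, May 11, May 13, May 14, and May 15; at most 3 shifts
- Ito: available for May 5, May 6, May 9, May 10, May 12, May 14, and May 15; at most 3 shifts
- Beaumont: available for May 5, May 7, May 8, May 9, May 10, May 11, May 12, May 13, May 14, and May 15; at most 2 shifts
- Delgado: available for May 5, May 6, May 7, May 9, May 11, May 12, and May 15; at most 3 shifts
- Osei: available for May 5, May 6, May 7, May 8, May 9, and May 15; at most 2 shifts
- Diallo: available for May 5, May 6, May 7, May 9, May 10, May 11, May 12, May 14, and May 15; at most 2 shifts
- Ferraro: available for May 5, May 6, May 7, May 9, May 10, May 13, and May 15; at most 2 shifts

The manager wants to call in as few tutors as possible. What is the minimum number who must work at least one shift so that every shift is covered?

13 slots to fill and no one can take more than 3, so at least ⌈13/3⌉ = 5 tutors are needed.
Singh, Ito, Beaumont, Delgado, and Osei alone can cover everything: May 5→Ito, May 6→Delgado+Osei, May 7→Beaumont, May 8→Singh, May 9→Delgado, May 10→Singh, May 11→Beaumont+Delgado, May 12→Ito, May 13→Singh, May 14→Ito, May 15→Osei.

5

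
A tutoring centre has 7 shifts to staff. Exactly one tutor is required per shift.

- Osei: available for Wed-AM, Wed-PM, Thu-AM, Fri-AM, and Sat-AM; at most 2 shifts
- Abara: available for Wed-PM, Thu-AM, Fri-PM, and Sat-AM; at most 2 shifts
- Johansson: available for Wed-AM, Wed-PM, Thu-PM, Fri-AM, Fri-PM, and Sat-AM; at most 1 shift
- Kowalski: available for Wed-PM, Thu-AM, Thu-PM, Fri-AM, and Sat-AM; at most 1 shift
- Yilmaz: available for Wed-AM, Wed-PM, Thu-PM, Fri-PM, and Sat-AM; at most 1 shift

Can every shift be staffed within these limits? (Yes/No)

One valid schedule: Wed-AM→Osei, Wed-PM→Abara, Thu-AM→Osei, Thu-PM→Johansson, Fri-AM→Kowalski, Fri-PM→Abara, Sat-AM→Yilmaz.
Loads: Osei 2/2, Abara 2/2, Johansson 1/1, Kowalski 1/1, Yilmaz 1/1 — all within limits.

Yes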